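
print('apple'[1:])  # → pple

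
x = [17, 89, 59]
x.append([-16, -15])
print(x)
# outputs [17, 89, 59, [-16, -15]]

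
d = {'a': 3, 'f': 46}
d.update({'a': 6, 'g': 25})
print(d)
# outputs {'a': 6, 'f': 46, 'g': 25}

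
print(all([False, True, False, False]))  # False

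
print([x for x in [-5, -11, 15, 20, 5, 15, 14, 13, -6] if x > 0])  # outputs [15, 20, 5, 15, 14, 13]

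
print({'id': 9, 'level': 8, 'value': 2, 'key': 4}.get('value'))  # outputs 2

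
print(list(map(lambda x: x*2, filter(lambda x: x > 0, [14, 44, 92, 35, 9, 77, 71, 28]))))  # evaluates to [28, 88, 184, 70, 18, 154, 142, 56]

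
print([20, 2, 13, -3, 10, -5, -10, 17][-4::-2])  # [10, 13, 20]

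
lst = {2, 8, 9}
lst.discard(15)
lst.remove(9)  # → {2, 8}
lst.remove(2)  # {8}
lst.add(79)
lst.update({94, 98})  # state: {8, 79, 94, 98}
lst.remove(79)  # {8, 94, 98}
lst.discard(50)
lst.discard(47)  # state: {8, 94, 98}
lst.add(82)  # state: {8, 82, 94, 98}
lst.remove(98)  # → {8, 82, 94}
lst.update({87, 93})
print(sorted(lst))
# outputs [8, 82, 87, 93, 94]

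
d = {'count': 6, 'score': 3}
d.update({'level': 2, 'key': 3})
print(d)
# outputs {'count': 6, 'score': 3, 'level': 2, 'key': 3}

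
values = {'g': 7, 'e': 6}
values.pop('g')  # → 7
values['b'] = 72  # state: {'e': 6, 'b': 72}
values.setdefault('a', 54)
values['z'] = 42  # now {'e': 6, 'b': 72, 'a': 54, 'z': 42}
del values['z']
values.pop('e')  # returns 6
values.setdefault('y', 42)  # 42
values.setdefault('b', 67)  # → 72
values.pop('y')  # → 42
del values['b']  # {'a': 54}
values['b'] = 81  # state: {'a': 54, 'b': 81}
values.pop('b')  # 81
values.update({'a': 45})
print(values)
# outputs {'a': 45}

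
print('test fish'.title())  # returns Test Fish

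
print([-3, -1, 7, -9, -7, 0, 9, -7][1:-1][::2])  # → [-1, -9, 0]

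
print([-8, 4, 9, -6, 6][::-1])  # [6, -6, 9, 4, -8]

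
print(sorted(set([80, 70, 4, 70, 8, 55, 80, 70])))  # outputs [4, 8, 55, 70, 80]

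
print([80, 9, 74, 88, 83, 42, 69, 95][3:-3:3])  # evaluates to [88]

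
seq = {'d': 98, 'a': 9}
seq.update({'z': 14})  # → {'d': 98, 'a': 9, 'z': 14}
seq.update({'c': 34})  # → {'d': 98, 'a': 9, 'z': 14, 'c': 34}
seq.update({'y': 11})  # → {'d': 98, 'a': 9, 'z': 14, 'c': 34, 'y': 11}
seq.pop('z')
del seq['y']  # {'d': 98, 'a': 9, 'c': 34}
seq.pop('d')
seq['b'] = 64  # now {'a': 9, 'c': 34, 'b': 64}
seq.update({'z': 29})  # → {'a': 9, 'c': 34, 'b': 64, 'z': 29}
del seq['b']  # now {'a': 9, 'c': 34, 'z': 29}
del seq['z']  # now {'a': 9, 'c': 34}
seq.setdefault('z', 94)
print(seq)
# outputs {'a': 9, 'c': 34, 'z': 94}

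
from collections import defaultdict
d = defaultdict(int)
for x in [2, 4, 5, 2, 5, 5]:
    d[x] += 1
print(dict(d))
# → {2: 2, 4: 1, 5: 3}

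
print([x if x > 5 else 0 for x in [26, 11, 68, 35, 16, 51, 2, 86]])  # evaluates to [26, 11, 68, 35, 16, 51, 0, 86]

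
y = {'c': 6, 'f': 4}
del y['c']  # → {'f': 4}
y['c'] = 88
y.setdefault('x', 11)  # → 11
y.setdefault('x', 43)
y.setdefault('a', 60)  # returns 60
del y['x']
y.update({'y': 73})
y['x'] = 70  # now {'f': 4, 'c': 88, 'a': 60, 'y': 73, 'x': 70}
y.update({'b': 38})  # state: {'f': 4, 'c': 88, 'a': 60, 'y': 73, 'x': 70, 'b': 38}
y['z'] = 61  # {'f': 4, 'c': 88, 'a': 60, 'y': 73, 'x': 70, 'b': 38, 'z': 61}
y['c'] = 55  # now {'f': 4, 'c': 55, 'a': 60, 'y': 73, 'x': 70, 'b': 38, 'z': 61}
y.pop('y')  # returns 73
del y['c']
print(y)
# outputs {'f': 4, 'a': 60, 'x': 70, 'b': 38, 'z': 61}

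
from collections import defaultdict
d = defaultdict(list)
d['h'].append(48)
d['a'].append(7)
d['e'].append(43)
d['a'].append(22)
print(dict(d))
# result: {'h': [48], 'a': [7, 22], 'e': [43]}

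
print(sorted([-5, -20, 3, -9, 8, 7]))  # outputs [-20, -9, -5, 3, 7, 8]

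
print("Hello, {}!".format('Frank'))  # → Hello, Frank!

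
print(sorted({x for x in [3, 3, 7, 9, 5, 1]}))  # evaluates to [1, 3, 5, 7, 9]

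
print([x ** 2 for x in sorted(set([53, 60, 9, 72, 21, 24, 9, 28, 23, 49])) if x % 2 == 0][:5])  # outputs [576, 784, 3600, 5184]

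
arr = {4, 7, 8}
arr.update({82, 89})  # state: {4, 7, 8, 82, 89}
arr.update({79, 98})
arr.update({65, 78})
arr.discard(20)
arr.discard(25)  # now {4, 7, 8, 65, 78, 79, 82, 89, 98}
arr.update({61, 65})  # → {4, 7, 8, 61, 65, 78, 79, 82, 89, 98}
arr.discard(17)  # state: {4, 7, 8, 61, 65, 78, 79, 82, 89, 98}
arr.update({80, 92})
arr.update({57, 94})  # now {4, 7, 8, 57, 61, 65, 78, 79, 80, 82, 89, 92, 94, 98}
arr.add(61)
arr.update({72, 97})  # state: {4, 7, 8, 57, 61, 65, 72, 78, 79, 80, 82, 89, 92, 94, 97, 98}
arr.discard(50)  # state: {4, 7, 8, 57, 61, 65, 72, 78, 79, 80, 82, 89, 92, 94, 97, 98}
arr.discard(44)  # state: {4, 7, 8, 57, 61, 65, 72, 78, 79, 80, 82, 89, 92, 94, 97, 98}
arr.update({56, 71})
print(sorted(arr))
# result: [4, 7, 8, 56, 57, 61, 65, 71, 72, 78, 79, 80, 82, 89, 92, 94, 97, 98]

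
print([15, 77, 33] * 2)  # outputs [15, 77, 33, 15, 77, 33]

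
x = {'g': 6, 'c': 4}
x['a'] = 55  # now {'g': 6, 'c': 4, 'a': 55}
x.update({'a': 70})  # {'g': 6, 'c': 4, 'a': 70}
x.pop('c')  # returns 4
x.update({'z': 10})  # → {'g': 6, 'a': 70, 'z': 10}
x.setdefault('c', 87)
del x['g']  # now {'a': 70, 'z': 10, 'c': 87}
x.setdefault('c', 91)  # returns 87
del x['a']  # {'z': 10, 'c': 87}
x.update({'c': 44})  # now {'z': 10, 'c': 44}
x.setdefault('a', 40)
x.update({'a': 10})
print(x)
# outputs {'z': 10, 'c': 44, 'a': 10}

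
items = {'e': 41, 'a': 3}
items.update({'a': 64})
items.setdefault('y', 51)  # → 51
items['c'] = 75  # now {'e': 41, 'a': 64, 'y': 51, 'c': 75}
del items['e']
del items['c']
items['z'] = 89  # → {'a': 64, 'y': 51, 'z': 89}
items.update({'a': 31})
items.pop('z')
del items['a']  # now {'y': 51}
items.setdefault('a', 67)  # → 67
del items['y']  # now {'a': 67}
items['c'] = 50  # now {'a': 67, 'c': 50}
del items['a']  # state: {'c': 50}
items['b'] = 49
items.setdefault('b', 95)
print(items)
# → {'c': 50, 'b': 49}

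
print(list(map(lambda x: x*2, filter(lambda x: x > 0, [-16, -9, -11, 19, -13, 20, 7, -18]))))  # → [38, 40, 14]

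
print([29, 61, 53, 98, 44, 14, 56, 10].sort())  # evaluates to None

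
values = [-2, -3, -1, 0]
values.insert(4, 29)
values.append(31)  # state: [-2, -3, -1, 0, 29, 31]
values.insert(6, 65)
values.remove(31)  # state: [-2, -3, -1, 0, 29, 65]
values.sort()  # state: [-3, -2, -1, 0, 29, 65]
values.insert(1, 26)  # [-3, 26, -2, -1, 0, 29, 65]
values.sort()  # [-3, -2, -1, 0, 26, 29, 65]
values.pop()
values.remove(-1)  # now [-3, -2, 0, 26, 29]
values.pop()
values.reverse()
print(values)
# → [26, 0, -2, -3]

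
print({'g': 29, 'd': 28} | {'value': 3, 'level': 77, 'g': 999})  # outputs {'g': 999, 'd': 28, 'value': 3, 'level': 77}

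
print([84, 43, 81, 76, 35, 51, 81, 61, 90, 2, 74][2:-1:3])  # [81, 51, 90]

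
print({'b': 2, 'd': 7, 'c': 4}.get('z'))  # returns None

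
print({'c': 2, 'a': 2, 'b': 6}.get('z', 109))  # 109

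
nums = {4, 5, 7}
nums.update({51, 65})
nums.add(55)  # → {4, 5, 7, 51, 55, 65}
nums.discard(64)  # {4, 5, 7, 51, 55, 65}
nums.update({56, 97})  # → {4, 5, 7, 51, 55, 56, 65, 97}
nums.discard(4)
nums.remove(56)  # {5, 7, 51, 55, 65, 97}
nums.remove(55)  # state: {5, 7, 51, 65, 97}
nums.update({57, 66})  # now {5, 7, 51, 57, 65, 66, 97}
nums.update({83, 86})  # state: {5, 7, 51, 57, 65, 66, 83, 86, 97}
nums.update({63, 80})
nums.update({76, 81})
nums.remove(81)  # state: {5, 7, 51, 57, 63, 65, 66, 76, 80, 83, 86, 97}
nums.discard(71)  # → {5, 7, 51, 57, 63, 65, 66, 76, 80, 83, 86, 97}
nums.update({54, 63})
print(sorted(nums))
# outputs [5, 7, 51, 54, 57, 63, 65, 66, 76, 80, 83, 86, 97]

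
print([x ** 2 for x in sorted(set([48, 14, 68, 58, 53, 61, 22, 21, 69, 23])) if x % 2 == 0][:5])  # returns [196, 484, 2304, 3364, 4624]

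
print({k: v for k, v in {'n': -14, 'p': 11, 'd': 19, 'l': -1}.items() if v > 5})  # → {'p': 11, 'd': 19}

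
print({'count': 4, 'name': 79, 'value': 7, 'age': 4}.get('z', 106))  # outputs 106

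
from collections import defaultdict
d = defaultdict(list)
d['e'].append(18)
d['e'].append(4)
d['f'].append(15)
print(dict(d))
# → {'e': [18, 4], 'f': [15]}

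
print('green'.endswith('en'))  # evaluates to True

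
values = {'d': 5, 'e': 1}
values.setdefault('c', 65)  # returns 65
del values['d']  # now {'e': 1, 'c': 65}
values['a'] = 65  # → {'e': 1, 'c': 65, 'a': 65}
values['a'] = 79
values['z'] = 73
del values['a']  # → {'e': 1, 'c': 65, 'z': 73}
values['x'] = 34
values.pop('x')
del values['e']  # {'c': 65, 'z': 73}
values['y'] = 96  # {'c': 65, 'z': 73, 'y': 96}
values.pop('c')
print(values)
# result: {'z': 73, 'y': 96}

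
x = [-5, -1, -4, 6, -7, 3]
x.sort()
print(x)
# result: [-7, -5, -4, -1, 3, 6]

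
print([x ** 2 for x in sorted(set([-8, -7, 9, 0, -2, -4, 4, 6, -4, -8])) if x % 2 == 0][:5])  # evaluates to [64, 16, 4, 0, 16]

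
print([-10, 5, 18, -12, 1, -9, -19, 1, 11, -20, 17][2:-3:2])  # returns [18, 1, -19]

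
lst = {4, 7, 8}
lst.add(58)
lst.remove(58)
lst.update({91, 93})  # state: {4, 7, 8, 91, 93}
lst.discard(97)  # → {4, 7, 8, 91, 93}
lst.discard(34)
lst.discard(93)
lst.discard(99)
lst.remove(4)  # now {7, 8, 91}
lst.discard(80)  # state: {7, 8, 91}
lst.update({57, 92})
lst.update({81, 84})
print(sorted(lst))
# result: [7, 8, 57, 81, 84, 91, 92]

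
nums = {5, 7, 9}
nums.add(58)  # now {5, 7, 9, 58}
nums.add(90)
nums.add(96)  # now {5, 7, 9, 58, 90, 96}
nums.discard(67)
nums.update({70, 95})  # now {5, 7, 9, 58, 70, 90, 95, 96}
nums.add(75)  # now {5, 7, 9, 58, 70, 75, 90, 95, 96}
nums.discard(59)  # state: {5, 7, 9, 58, 70, 75, 90, 95, 96}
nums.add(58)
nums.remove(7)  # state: {5, 9, 58, 70, 75, 90, 95, 96}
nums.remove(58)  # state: {5, 9, 70, 75, 90, 95, 96}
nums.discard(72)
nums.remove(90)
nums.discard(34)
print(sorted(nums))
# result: [5, 9, 70, 75, 95, 96]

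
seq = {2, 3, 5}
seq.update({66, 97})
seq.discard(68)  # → {2, 3, 5, 66, 97}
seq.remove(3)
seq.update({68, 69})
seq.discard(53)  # {2, 5, 66, 68, 69, 97}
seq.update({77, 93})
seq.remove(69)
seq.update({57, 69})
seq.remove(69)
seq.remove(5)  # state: {2, 57, 66, 68, 77, 93, 97}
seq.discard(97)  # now {2, 57, 66, 68, 77, 93}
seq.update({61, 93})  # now {2, 57, 61, 66, 68, 77, 93}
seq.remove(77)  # {2, 57, 61, 66, 68, 93}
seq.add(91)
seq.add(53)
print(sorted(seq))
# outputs [2, 53, 57, 61, 66, 68, 91, 93]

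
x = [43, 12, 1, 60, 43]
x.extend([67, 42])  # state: [43, 12, 1, 60, 43, 67, 42]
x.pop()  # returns 42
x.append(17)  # [43, 12, 1, 60, 43, 67, 17]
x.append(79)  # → [43, 12, 1, 60, 43, 67, 17, 79]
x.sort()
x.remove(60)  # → [1, 12, 17, 43, 43, 67, 79]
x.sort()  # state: [1, 12, 17, 43, 43, 67, 79]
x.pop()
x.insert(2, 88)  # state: [1, 12, 88, 17, 43, 43, 67]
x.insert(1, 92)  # [1, 92, 12, 88, 17, 43, 43, 67]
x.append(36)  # [1, 92, 12, 88, 17, 43, 43, 67, 36]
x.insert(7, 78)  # [1, 92, 12, 88, 17, 43, 43, 78, 67, 36]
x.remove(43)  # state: [1, 92, 12, 88, 17, 43, 78, 67, 36]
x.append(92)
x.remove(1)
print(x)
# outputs [92, 12, 88, 17, 43, 78, 67, 36, 92]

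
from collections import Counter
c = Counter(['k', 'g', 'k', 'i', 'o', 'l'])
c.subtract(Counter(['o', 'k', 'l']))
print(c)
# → Counter({'k': 1, 'g': 1, 'i': 1, 'o': 0, 'l': 0})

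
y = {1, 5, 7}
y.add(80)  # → {1, 5, 7, 80}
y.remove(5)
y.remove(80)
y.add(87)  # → {1, 7, 87}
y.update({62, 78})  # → {1, 7, 62, 78, 87}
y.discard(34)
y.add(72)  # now {1, 7, 62, 72, 78, 87}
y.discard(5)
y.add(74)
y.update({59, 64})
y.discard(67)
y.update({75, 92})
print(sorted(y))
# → [1, 7, 59, 62, 64, 72, 74, 75, 78, 87, 92]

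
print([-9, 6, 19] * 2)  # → [-9, 6, 19, -9, 6, 19]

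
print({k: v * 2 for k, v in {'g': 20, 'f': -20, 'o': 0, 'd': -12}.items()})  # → {'g': 40, 'f': -40, 'o': 0, 'd': -24}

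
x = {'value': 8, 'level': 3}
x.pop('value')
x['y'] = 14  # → {'level': 3, 'y': 14}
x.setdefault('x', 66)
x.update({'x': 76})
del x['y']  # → {'level': 3, 'x': 76}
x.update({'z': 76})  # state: {'level': 3, 'x': 76, 'z': 76}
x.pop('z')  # 76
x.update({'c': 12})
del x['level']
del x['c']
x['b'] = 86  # {'x': 76, 'b': 86}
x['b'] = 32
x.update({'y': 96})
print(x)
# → {'x': 76, 'b': 32, 'y': 96}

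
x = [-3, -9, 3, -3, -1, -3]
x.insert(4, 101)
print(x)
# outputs [-3, -9, 3, -3, 101, -1, -3]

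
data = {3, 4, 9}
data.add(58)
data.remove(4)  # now {3, 9, 58}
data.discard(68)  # {3, 9, 58}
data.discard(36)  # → {3, 9, 58}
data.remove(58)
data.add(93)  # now {3, 9, 93}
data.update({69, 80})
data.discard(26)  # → {3, 9, 69, 80, 93}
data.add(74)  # {3, 9, 69, 74, 80, 93}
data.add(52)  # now {3, 9, 52, 69, 74, 80, 93}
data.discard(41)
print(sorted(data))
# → [3, 9, 52, 69, 74, 80, 93]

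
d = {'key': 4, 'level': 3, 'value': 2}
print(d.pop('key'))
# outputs 4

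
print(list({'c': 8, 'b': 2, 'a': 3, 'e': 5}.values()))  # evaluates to [8, 2, 3, 5]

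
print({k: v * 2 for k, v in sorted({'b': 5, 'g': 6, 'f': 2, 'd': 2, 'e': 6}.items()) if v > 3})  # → {'b': 10, 'e': 12, 'g': 12}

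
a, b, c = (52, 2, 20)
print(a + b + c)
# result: 74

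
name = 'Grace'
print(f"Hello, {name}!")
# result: Hello, Grace!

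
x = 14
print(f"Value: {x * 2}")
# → Value: 28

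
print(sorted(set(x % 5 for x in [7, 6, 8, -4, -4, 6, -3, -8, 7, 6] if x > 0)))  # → [1, 2, 3]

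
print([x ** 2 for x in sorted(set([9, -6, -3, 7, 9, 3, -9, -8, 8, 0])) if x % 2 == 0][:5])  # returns [64, 36, 0, 64]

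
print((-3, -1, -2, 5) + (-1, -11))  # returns (-3, -1, -2, 5, -1, -11)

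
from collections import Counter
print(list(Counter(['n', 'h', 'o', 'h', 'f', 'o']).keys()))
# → ['n', 'h', 'o', 'f']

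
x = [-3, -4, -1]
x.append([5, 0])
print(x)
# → [-3, -4, -1, [5, 0]]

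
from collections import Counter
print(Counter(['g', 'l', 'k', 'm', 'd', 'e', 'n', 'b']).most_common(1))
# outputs [('g', 1)]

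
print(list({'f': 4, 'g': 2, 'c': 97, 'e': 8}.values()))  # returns [4, 2, 97, 8]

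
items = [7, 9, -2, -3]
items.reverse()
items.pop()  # 7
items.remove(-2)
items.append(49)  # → [-3, 9, 49]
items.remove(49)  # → [-3, 9]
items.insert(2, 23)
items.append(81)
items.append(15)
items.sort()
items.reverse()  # [81, 23, 15, 9, -3]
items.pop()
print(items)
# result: [81, 23, 15, 9]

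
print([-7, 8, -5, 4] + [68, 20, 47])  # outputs [-7, 8, -5, 4, 68, 20, 47]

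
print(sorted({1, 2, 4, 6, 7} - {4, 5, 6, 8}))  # [1, 2, 7]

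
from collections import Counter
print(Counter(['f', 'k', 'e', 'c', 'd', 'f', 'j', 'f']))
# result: Counter({'f': 3, 'k': 1, 'e': 1, 'c': 1, 'd': 1, 'j': 1})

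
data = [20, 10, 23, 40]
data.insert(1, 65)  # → [20, 65, 10, 23, 40]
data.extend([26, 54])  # [20, 65, 10, 23, 40, 26, 54]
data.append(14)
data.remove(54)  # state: [20, 65, 10, 23, 40, 26, 14]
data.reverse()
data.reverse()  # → [20, 65, 10, 23, 40, 26, 14]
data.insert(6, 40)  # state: [20, 65, 10, 23, 40, 26, 40, 14]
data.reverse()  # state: [14, 40, 26, 40, 23, 10, 65, 20]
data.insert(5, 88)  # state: [14, 40, 26, 40, 23, 88, 10, 65, 20]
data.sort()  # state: [10, 14, 20, 23, 26, 40, 40, 65, 88]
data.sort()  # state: [10, 14, 20, 23, 26, 40, 40, 65, 88]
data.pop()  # 88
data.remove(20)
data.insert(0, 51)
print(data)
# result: [51, 10, 14, 23, 26, 40, 40, 65]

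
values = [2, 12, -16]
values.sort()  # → [-16, 2, 12]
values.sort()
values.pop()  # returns 12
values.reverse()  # [2, -16]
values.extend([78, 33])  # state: [2, -16, 78, 33]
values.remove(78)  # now [2, -16, 33]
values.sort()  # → [-16, 2, 33]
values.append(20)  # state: [-16, 2, 33, 20]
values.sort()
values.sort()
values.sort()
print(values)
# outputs [-16, 2, 20, 33]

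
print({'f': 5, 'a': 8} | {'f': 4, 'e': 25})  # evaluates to {'f': 4, 'a': 8, 'e': 25}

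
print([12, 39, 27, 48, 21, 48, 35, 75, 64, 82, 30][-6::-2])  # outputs [48, 48, 39]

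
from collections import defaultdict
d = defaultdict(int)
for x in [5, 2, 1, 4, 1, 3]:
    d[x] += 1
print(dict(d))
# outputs {5: 1, 2: 1, 1: 2, 4: 1, 3: 1}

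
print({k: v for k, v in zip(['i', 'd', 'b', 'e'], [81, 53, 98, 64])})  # {'i': 81, 'd': 53, 'b': 98, 'e': 64}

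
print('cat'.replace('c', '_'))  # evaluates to _at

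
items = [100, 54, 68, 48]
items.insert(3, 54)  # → [100, 54, 68, 54, 48]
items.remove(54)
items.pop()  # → 48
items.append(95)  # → [100, 68, 54, 95]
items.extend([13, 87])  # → [100, 68, 54, 95, 13, 87]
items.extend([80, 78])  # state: [100, 68, 54, 95, 13, 87, 80, 78]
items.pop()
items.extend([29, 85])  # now [100, 68, 54, 95, 13, 87, 80, 29, 85]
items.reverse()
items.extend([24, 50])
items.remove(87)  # [85, 29, 80, 13, 95, 54, 68, 100, 24, 50]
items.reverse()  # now [50, 24, 100, 68, 54, 95, 13, 80, 29, 85]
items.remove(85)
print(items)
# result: [50, 24, 100, 68, 54, 95, 13, 80, 29]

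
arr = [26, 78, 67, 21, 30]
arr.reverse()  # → [30, 21, 67, 78, 26]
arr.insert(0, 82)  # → [82, 30, 21, 67, 78, 26]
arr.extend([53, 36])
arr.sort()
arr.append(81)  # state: [21, 26, 30, 36, 53, 67, 78, 82, 81]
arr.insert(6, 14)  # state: [21, 26, 30, 36, 53, 67, 14, 78, 82, 81]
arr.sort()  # [14, 21, 26, 30, 36, 53, 67, 78, 81, 82]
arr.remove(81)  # [14, 21, 26, 30, 36, 53, 67, 78, 82]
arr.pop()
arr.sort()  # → [14, 21, 26, 30, 36, 53, 67, 78]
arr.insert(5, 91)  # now [14, 21, 26, 30, 36, 91, 53, 67, 78]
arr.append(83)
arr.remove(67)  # [14, 21, 26, 30, 36, 91, 53, 78, 83]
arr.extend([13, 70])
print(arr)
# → [14, 21, 26, 30, 36, 91, 53, 78, 83, 13, 70]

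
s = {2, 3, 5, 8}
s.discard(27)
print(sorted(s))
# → [2, 3, 5, 8]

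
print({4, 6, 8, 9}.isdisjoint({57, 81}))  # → True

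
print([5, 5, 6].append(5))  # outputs None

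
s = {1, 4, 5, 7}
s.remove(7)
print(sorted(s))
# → [1, 4, 5]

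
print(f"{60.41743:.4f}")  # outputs 60.4174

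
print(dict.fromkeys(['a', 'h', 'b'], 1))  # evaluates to {'a': 1, 'h': 1, 'b': 1}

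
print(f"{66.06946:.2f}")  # 66.07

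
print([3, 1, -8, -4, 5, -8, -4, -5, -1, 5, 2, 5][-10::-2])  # [-8, 3]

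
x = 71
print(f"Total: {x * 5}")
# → Total: 355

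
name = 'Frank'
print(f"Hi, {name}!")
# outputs Hi, Frank!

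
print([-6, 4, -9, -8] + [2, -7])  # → [-6, 4, -9, -8, 2, -7]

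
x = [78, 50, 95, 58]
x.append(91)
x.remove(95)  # [78, 50, 58, 91]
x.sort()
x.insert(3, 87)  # [50, 58, 78, 87, 91]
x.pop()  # 91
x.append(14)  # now [50, 58, 78, 87, 14]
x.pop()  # 14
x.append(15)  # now [50, 58, 78, 87, 15]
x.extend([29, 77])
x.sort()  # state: [15, 29, 50, 58, 77, 78, 87]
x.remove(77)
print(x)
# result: [15, 29, 50, 58, 78, 87]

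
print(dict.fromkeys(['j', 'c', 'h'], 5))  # {'j': 5, 'c': 5, 'h': 5}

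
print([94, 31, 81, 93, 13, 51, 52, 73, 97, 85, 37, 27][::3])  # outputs [94, 93, 52, 85]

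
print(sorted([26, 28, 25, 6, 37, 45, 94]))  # [6, 25, 26, 28, 37, 45, 94]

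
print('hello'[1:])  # ello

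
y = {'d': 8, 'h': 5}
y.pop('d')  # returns 8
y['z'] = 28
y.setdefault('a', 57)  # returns 57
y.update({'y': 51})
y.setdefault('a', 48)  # 57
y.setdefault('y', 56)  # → 51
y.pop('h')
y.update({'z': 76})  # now {'z': 76, 'a': 57, 'y': 51}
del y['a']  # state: {'z': 76, 'y': 51}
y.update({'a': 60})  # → {'z': 76, 'y': 51, 'a': 60}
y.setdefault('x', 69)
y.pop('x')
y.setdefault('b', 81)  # 81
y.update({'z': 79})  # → {'z': 79, 'y': 51, 'a': 60, 'b': 81}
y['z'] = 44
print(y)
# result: {'z': 44, 'y': 51, 'a': 60, 'b': 81}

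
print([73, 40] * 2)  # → [73, 40, 73, 40]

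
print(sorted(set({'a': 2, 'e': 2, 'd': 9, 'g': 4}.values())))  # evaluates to [2, 4, 9]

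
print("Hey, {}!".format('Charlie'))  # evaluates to Hey, Charlie!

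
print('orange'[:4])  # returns oran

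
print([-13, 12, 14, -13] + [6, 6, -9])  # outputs [-13, 12, 14, -13, 6, 6, -9]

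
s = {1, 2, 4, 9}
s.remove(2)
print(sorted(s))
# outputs [1, 4, 9]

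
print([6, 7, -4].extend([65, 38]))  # None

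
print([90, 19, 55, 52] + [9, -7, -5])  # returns [90, 19, 55, 52, 9, -7, -5]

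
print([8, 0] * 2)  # [8, 0, 8, 0]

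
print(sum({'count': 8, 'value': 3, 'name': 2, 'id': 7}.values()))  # 20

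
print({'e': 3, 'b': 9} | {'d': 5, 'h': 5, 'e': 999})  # {'e': 999, 'b': 9, 'd': 5, 'h': 5}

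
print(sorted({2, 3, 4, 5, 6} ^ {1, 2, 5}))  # [1, 3, 4, 6]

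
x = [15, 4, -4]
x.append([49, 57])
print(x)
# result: [15, 4, -4, [49, 57]]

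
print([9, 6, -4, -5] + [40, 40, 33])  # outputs [9, 6, -4, -5, 40, 40, 33]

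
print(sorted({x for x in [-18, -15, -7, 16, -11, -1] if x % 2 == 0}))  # [-18, 16]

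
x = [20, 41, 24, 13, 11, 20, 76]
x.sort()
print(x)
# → [11, 13, 20, 20, 24, 41, 76]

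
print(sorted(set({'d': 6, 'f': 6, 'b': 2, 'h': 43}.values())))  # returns [2, 6, 43]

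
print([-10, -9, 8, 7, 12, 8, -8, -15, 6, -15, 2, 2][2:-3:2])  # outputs [8, 12, -8, 6]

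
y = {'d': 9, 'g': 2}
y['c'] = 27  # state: {'d': 9, 'g': 2, 'c': 27}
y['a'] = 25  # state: {'d': 9, 'g': 2, 'c': 27, 'a': 25}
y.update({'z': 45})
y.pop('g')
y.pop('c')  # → 27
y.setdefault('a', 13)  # 25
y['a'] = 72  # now {'d': 9, 'a': 72, 'z': 45}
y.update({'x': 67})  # {'d': 9, 'a': 72, 'z': 45, 'x': 67}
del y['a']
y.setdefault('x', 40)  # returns 67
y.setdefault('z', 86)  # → 45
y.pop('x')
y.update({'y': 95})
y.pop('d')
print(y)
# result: {'z': 45, 'y': 95}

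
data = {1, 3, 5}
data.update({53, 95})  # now {1, 3, 5, 53, 95}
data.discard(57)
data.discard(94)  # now {1, 3, 5, 53, 95}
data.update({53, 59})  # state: {1, 3, 5, 53, 59, 95}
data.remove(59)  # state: {1, 3, 5, 53, 95}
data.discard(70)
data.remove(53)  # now {1, 3, 5, 95}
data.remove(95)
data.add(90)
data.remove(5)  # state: {1, 3, 90}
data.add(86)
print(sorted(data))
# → [1, 3, 86, 90]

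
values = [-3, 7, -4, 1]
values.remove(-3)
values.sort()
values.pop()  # 7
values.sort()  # [-4, 1]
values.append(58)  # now [-4, 1, 58]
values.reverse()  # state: [58, 1, -4]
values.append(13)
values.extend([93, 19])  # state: [58, 1, -4, 13, 93, 19]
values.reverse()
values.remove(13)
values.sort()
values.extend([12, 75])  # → [-4, 1, 19, 58, 93, 12, 75]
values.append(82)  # [-4, 1, 19, 58, 93, 12, 75, 82]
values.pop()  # 82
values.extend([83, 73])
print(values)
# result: [-4, 1, 19, 58, 93, 12, 75, 83, 73]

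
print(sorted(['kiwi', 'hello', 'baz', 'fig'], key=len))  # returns ['baz', 'fig', 'kiwi', 'hello']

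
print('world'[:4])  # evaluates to worl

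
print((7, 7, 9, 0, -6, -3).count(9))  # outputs 1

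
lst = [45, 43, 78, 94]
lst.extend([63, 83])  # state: [45, 43, 78, 94, 63, 83]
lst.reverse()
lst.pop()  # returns 45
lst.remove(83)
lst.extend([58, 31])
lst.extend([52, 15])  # [63, 94, 78, 43, 58, 31, 52, 15]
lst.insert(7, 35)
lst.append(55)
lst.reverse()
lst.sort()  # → [15, 31, 35, 43, 52, 55, 58, 63, 78, 94]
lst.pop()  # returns 94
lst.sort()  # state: [15, 31, 35, 43, 52, 55, 58, 63, 78]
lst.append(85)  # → [15, 31, 35, 43, 52, 55, 58, 63, 78, 85]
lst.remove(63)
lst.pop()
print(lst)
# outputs [15, 31, 35, 43, 52, 55, 58, 78]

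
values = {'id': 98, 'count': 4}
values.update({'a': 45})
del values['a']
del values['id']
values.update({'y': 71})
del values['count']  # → {'y': 71}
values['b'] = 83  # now {'y': 71, 'b': 83}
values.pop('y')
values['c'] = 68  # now {'b': 83, 'c': 68}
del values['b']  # {'c': 68}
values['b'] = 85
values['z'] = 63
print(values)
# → {'c': 68, 'b': 85, 'z': 63}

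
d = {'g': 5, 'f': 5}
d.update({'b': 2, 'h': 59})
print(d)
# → {'g': 5, 'f': 5, 'b': 2, 'h': 59}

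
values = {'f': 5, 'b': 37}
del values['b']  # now {'f': 5}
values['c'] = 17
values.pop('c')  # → 17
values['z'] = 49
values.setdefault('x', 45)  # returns 45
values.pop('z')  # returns 49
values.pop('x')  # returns 45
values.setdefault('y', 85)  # 85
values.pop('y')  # 85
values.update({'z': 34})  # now {'f': 5, 'z': 34}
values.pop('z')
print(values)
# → {'f': 5}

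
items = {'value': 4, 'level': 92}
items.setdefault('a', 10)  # 10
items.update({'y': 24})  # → {'value': 4, 'level': 92, 'a': 10, 'y': 24}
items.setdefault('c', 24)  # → 24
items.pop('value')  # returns 4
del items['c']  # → {'level': 92, 'a': 10, 'y': 24}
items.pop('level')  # 92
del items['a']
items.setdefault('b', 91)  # 91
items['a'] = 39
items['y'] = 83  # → {'y': 83, 'b': 91, 'a': 39}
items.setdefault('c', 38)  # 38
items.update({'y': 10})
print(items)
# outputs {'y': 10, 'b': 91, 'a': 39, 'c': 38}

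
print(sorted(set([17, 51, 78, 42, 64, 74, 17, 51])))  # [17, 42, 51, 64, 74, 78]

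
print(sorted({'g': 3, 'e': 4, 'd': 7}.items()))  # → [('d', 7), ('e', 4), ('g', 3)]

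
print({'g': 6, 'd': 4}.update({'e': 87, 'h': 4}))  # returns None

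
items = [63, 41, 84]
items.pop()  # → 84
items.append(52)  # [63, 41, 52]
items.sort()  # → [41, 52, 63]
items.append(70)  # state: [41, 52, 63, 70]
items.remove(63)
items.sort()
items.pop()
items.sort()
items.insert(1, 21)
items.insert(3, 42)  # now [41, 21, 52, 42]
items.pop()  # 42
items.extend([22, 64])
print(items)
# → [41, 21, 52, 22, 64]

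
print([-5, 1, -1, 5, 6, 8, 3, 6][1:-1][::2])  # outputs [1, 5, 8]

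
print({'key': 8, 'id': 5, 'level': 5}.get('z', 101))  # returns 101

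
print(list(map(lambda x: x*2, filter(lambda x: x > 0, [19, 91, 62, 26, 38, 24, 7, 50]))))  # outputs [38, 182, 124, 52, 76, 48, 14, 100]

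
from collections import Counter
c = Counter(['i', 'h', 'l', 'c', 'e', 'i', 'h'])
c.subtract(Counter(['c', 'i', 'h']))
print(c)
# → Counter({'i': 1, 'h': 1, 'l': 1, 'e': 1, 'c': 0})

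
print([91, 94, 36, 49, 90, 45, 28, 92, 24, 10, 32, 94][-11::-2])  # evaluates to [94]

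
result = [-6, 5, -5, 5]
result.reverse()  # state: [5, -5, 5, -6]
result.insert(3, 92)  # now [5, -5, 5, 92, -6]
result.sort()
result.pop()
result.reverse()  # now [5, 5, -5, -6]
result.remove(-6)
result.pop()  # -5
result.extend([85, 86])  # [5, 5, 85, 86]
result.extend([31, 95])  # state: [5, 5, 85, 86, 31, 95]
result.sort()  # [5, 5, 31, 85, 86, 95]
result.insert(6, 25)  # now [5, 5, 31, 85, 86, 95, 25]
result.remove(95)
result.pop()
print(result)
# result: [5, 5, 31, 85, 86]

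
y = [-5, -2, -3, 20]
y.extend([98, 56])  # [-5, -2, -3, 20, 98, 56]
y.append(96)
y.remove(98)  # [-5, -2, -3, 20, 56, 96]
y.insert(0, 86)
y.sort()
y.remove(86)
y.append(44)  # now [-5, -3, -2, 20, 56, 96, 44]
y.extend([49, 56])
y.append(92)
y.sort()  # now [-5, -3, -2, 20, 44, 49, 56, 56, 92, 96]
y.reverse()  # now [96, 92, 56, 56, 49, 44, 20, -2, -3, -5]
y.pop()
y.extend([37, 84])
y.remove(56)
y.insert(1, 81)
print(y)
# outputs [96, 81, 92, 56, 49, 44, 20, -2, -3, 37, 84]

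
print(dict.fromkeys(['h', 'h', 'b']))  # {'h': None, 'b': None}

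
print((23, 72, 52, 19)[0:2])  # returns (23, 72)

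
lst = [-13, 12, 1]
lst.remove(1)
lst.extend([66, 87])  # [-13, 12, 66, 87]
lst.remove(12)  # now [-13, 66, 87]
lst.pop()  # 87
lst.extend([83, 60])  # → [-13, 66, 83, 60]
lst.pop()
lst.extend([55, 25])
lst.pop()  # 25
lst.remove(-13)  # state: [66, 83, 55]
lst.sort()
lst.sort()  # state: [55, 66, 83]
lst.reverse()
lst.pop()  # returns 55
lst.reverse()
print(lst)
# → [66, 83]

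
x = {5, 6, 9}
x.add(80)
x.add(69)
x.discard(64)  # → {5, 6, 9, 69, 80}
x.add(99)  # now {5, 6, 9, 69, 80, 99}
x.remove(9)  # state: {5, 6, 69, 80, 99}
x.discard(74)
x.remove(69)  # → {5, 6, 80, 99}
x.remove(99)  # {5, 6, 80}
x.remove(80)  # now {5, 6}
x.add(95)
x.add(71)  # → {5, 6, 71, 95}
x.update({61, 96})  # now {5, 6, 61, 71, 95, 96}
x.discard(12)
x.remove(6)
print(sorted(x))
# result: [5, 61, 71, 95, 96]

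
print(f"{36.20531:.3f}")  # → 36.205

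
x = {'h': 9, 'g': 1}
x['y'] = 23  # {'h': 9, 'g': 1, 'y': 23}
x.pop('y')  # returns 23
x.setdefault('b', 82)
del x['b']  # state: {'h': 9, 'g': 1}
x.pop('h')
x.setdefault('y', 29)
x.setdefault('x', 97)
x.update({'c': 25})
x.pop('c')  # 25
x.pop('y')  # 29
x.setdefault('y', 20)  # 20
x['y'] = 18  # {'g': 1, 'x': 97, 'y': 18}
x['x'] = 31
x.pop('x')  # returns 31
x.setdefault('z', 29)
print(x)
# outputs {'g': 1, 'y': 18, 'z': 29}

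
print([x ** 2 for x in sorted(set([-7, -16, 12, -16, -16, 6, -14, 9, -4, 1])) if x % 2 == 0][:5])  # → [256, 196, 16, 36, 144]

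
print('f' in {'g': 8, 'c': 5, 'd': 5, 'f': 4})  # True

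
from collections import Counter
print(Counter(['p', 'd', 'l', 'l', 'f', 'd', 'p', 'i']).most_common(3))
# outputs [('p', 2), ('d', 2), ('l', 2)]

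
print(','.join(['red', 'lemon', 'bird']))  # red,lemon,bird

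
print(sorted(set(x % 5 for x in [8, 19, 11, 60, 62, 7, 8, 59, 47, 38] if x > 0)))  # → [0, 1, 2, 3, 4]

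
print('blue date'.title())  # Blue Date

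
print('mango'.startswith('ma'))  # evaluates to True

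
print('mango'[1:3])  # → an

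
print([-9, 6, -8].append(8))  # None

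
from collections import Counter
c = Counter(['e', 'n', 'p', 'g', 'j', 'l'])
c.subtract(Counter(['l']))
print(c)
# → Counter({'e': 1, 'n': 1, 'p': 1, 'g': 1, 'j': 1, 'l': 0})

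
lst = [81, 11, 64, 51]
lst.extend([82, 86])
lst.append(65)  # [81, 11, 64, 51, 82, 86, 65]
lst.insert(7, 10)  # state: [81, 11, 64, 51, 82, 86, 65, 10]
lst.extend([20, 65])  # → [81, 11, 64, 51, 82, 86, 65, 10, 20, 65]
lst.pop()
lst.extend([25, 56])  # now [81, 11, 64, 51, 82, 86, 65, 10, 20, 25, 56]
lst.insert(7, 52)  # [81, 11, 64, 51, 82, 86, 65, 52, 10, 20, 25, 56]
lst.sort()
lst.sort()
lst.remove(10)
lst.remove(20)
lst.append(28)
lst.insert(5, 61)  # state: [11, 25, 51, 52, 56, 61, 64, 65, 81, 82, 86, 28]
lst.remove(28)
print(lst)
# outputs [11, 25, 51, 52, 56, 61, 64, 65, 81, 82, 86]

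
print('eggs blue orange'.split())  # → ['eggs', 'blue', 'orange']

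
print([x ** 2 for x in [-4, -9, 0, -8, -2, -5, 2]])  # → [16, 81, 0, 64, 4, 25, 4]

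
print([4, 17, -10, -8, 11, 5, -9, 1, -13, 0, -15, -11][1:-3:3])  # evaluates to [17, 11, 1]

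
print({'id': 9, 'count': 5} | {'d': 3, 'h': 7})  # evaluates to {'id': 9, 'count': 5, 'd': 3, 'h': 7}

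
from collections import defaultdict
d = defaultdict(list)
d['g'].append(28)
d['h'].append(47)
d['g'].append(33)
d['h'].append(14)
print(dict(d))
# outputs {'g': [28, 33], 'h': [47, 14]}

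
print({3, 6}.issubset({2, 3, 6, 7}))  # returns True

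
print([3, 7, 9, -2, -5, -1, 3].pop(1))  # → 7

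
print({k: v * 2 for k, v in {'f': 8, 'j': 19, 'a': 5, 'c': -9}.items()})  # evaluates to {'f': 16, 'j': 38, 'a': 10, 'c': -18}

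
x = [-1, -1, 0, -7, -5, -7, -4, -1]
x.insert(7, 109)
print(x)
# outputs [-1, -1, 0, -7, -5, -7, -4, 109, -1]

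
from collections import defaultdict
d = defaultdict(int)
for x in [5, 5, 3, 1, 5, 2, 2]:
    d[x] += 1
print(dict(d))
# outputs {5: 3, 3: 1, 1: 1, 2: 2}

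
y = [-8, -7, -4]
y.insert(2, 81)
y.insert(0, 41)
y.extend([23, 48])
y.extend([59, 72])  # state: [41, -8, -7, 81, -4, 23, 48, 59, 72]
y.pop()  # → 72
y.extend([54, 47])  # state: [41, -8, -7, 81, -4, 23, 48, 59, 54, 47]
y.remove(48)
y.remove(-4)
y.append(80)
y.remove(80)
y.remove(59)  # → [41, -8, -7, 81, 23, 54, 47]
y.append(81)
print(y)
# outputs [41, -8, -7, 81, 23, 54, 47, 81]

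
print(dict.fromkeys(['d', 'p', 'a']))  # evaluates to {'d': None, 'p': None, 'a': None}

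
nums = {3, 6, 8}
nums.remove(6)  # {3, 8}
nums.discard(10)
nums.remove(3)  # {8}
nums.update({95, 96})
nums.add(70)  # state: {8, 70, 95, 96}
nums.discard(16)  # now {8, 70, 95, 96}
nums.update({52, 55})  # {8, 52, 55, 70, 95, 96}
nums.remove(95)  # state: {8, 52, 55, 70, 96}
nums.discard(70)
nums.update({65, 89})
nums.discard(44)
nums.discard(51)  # {8, 52, 55, 65, 89, 96}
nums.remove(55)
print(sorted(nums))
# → [8, 52, 65, 89, 96]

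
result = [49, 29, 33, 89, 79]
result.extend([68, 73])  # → [49, 29, 33, 89, 79, 68, 73]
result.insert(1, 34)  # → [49, 34, 29, 33, 89, 79, 68, 73]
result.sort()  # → [29, 33, 34, 49, 68, 73, 79, 89]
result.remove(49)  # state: [29, 33, 34, 68, 73, 79, 89]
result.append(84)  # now [29, 33, 34, 68, 73, 79, 89, 84]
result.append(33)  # [29, 33, 34, 68, 73, 79, 89, 84, 33]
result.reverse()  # [33, 84, 89, 79, 73, 68, 34, 33, 29]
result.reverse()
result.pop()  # 33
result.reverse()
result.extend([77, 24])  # [84, 89, 79, 73, 68, 34, 33, 29, 77, 24]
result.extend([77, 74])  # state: [84, 89, 79, 73, 68, 34, 33, 29, 77, 24, 77, 74]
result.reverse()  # [74, 77, 24, 77, 29, 33, 34, 68, 73, 79, 89, 84]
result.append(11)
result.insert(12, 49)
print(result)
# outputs [74, 77, 24, 77, 29, 33, 34, 68, 73, 79, 89, 84, 49, 11]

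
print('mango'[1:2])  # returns a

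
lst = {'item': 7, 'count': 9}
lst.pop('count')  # 9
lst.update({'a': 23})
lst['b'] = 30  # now {'item': 7, 'a': 23, 'b': 30}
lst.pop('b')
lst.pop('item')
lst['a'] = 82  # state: {'a': 82}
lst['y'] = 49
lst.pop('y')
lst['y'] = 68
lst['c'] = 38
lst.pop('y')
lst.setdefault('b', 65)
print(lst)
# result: {'a': 82, 'c': 38, 'b': 65}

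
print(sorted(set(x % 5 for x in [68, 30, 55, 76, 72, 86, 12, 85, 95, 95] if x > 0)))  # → [0, 1, 2, 3]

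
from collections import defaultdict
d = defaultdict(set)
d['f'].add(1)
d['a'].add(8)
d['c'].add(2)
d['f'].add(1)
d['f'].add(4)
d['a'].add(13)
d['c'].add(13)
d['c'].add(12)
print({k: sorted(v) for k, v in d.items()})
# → {'f': [1, 4], 'a': [8, 13], 'c': [2, 12, 13]}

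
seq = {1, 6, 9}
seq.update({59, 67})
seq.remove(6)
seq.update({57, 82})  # {1, 9, 57, 59, 67, 82}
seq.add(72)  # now {1, 9, 57, 59, 67, 72, 82}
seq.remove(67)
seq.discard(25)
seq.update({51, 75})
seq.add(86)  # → {1, 9, 51, 57, 59, 72, 75, 82, 86}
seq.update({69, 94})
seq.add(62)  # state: {1, 9, 51, 57, 59, 62, 69, 72, 75, 82, 86, 94}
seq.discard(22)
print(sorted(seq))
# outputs [1, 9, 51, 57, 59, 62, 69, 72, 75, 82, 86, 94]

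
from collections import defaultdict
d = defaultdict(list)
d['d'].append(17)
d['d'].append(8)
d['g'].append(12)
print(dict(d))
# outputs {'d': [17, 8], 'g': [12]}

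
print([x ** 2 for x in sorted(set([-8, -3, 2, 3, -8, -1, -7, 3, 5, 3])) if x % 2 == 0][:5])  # [64, 4]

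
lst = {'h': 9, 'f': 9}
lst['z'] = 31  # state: {'h': 9, 'f': 9, 'z': 31}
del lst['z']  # {'h': 9, 'f': 9}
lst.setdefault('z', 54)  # 54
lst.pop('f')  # 9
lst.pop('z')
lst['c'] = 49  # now {'h': 9, 'c': 49}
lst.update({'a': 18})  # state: {'h': 9, 'c': 49, 'a': 18}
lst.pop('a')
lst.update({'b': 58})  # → {'h': 9, 'c': 49, 'b': 58}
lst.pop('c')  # 49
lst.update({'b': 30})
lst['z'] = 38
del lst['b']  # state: {'h': 9, 'z': 38}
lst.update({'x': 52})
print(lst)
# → {'h': 9, 'z': 38, 'x': 52}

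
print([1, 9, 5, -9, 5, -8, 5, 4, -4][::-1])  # [-4, 4, 5, -8, 5, -9, 5, 9, 1]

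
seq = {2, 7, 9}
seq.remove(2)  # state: {7, 9}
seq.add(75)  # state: {7, 9, 75}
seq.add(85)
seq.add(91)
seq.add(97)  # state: {7, 9, 75, 85, 91, 97}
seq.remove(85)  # {7, 9, 75, 91, 97}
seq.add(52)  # {7, 9, 52, 75, 91, 97}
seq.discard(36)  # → {7, 9, 52, 75, 91, 97}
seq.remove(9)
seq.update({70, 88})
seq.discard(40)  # {7, 52, 70, 75, 88, 91, 97}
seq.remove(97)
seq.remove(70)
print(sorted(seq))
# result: [7, 52, 75, 88, 91]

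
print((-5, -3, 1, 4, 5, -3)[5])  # -3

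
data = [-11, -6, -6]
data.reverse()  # [-6, -6, -11]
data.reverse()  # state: [-11, -6, -6]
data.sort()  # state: [-11, -6, -6]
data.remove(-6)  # [-11, -6]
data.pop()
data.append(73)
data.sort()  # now [-11, 73]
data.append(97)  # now [-11, 73, 97]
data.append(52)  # [-11, 73, 97, 52]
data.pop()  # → 52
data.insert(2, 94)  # [-11, 73, 94, 97]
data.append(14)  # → [-11, 73, 94, 97, 14]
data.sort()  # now [-11, 14, 73, 94, 97]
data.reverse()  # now [97, 94, 73, 14, -11]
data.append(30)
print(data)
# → [97, 94, 73, 14, -11, 30]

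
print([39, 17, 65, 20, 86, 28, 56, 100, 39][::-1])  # [39, 100, 56, 28, 86, 20, 65, 17, 39]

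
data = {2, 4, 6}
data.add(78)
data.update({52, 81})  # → {2, 4, 6, 52, 78, 81}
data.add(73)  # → {2, 4, 6, 52, 73, 78, 81}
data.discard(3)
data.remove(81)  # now {2, 4, 6, 52, 73, 78}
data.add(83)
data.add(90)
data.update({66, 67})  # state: {2, 4, 6, 52, 66, 67, 73, 78, 83, 90}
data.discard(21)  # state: {2, 4, 6, 52, 66, 67, 73, 78, 83, 90}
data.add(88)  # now {2, 4, 6, 52, 66, 67, 73, 78, 83, 88, 90}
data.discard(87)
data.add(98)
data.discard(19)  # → {2, 4, 6, 52, 66, 67, 73, 78, 83, 88, 90, 98}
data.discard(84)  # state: {2, 4, 6, 52, 66, 67, 73, 78, 83, 88, 90, 98}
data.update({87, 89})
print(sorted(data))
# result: [2, 4, 6, 52, 66, 67, 73, 78, 83, 87, 88, 89, 90, 98]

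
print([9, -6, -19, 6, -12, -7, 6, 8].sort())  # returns None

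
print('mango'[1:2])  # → a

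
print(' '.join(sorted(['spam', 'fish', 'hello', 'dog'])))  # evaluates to dog fish hello spam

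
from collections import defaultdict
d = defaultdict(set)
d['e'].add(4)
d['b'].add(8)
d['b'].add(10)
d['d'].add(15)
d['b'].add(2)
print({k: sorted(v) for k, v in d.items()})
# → {'e': [4], 'b': [2, 8, 10], 'd': [15]}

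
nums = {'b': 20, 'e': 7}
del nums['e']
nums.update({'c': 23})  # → {'b': 20, 'c': 23}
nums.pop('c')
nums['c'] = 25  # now {'b': 20, 'c': 25}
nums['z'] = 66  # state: {'b': 20, 'c': 25, 'z': 66}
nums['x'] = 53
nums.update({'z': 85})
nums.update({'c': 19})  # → {'b': 20, 'c': 19, 'z': 85, 'x': 53}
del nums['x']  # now {'b': 20, 'c': 19, 'z': 85}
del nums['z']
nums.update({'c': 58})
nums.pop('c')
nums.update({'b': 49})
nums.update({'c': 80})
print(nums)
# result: {'b': 49, 'c': 80}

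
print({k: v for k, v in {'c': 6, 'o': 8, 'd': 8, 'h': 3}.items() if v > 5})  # {'c': 6, 'o': 8, 'd': 8}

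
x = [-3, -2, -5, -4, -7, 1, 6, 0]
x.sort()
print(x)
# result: [-7, -5, -4, -3, -2, 0, 1, 6]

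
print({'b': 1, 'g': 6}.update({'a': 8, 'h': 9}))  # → None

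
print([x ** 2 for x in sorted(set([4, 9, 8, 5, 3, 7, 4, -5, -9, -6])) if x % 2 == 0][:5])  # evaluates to [36, 16, 64]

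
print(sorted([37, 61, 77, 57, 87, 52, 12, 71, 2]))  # [2, 12, 37, 52, 57, 61, 71, 77, 87]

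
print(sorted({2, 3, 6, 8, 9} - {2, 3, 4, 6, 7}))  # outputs [8, 9]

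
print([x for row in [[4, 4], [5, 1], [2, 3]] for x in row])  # [4, 4, 5, 1, 2, 3]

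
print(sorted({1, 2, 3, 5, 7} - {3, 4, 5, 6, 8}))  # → [1, 2, 7]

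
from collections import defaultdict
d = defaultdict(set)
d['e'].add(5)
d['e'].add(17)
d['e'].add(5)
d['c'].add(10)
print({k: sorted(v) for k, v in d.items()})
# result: {'e': [5, 17], 'c': [10]}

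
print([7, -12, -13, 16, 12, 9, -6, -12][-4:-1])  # [12, 9, -6]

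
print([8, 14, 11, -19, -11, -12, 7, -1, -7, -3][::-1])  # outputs [-3, -7, -1, 7, -12, -11, -19, 11, 14, 8]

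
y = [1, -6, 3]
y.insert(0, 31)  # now [31, 1, -6, 3]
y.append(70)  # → [31, 1, -6, 3, 70]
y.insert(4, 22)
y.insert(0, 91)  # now [91, 31, 1, -6, 3, 22, 70]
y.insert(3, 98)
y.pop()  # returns 70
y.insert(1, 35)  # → [91, 35, 31, 1, 98, -6, 3, 22]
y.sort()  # [-6, 1, 3, 22, 31, 35, 91, 98]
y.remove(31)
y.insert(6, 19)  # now [-6, 1, 3, 22, 35, 91, 19, 98]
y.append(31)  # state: [-6, 1, 3, 22, 35, 91, 19, 98, 31]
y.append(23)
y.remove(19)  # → [-6, 1, 3, 22, 35, 91, 98, 31, 23]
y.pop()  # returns 23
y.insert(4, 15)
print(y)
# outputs [-6, 1, 3, 22, 15, 35, 91, 98, 31]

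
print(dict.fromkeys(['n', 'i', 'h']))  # {'n': None, 'i': None, 'h': None}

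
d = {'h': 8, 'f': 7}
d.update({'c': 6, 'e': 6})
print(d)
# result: {'h': 8, 'f': 7, 'c': 6, 'e': 6}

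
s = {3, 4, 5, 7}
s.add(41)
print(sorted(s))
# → [3, 4, 5, 7, 41]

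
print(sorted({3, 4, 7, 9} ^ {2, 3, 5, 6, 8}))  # [2, 4, 5, 6, 7, 8, 9]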